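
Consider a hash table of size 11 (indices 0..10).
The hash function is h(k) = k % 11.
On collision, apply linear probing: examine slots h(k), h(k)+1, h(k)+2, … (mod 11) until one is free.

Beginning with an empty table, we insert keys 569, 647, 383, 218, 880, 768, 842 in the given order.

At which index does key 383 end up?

10

Insert 569: h=8, slot 8 empty => index 8.
Insert 647: h=9, slot 9 empty => index 9.
Insert 383: h=9, slot 9 occupied => index 10.
Insert 218: h=9, slots 9,10 occupied => index 0.
Insert 880: h=0, slot 0 occupied => index 1.
Insert 768: h=9, slots 9,10,0,1 occupied => index 2.
Insert 842: h=6, slot 6 empty => index 6.
Table: [218, 880, 768, ., ., ., 842, ., 569, 647, 383]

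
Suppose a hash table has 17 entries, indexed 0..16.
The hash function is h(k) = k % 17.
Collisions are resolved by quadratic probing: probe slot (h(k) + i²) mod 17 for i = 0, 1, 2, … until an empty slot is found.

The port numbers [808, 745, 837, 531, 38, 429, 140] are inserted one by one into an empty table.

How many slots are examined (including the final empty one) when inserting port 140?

808: h=9 -> slot 9
745: h=14 -> slot 14
837: h=4 -> slot 4
531: h=4, probe 4,5 -> slot 5
38: h=4, probe 4,5,8 -> slot 8
429: h=4, probe 4,5,8,13 -> slot 13
140: h=4, probe 4,5,8,13,3 -> slot 3
Table: [-, -, -, 140, 837, 531, -, -, 38, 808, -, -, -, 429, 745, -, -]

5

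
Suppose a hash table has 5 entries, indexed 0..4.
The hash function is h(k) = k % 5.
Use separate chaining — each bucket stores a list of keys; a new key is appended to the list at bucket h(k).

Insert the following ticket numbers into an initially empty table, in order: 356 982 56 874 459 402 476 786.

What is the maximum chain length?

Insert 356: h=1, bucket 1 empty -> new chain.
Insert 982: h=2, bucket 2 empty -> new chain.
Insert 56: h=1, bucket 1 nonempty -> append to chain.
Insert 874: h=4, bucket 4 empty -> new chain.
Insert 459: h=4, bucket 4 nonempty -> append to chain.
Insert 402: h=2, bucket 2 nonempty -> append to chain.
Insert 476: h=1, bucket 1 nonempty -> append to chain.
Insert 786: h=1, bucket 1 nonempty -> append to chain.
Final buckets:
0: -
1: 356 -> 56 -> 476 -> 786
2: 982 -> 402
3: -
4: 874 -> 459

4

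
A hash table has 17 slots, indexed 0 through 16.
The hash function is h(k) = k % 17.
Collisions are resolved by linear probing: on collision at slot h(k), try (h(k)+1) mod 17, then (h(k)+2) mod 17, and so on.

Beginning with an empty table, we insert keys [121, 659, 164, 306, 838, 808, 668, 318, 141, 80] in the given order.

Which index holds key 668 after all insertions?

Insert 121: h=2, slot 2 empty → index 2.
Insert 659: h=13, slot 13 empty → index 13.
Insert 164: h=11, slot 11 empty → index 11.
Insert 306: h=0, slot 0 empty → index 0.
Insert 838: h=5, slot 5 empty → index 5.
Insert 808: h=9, slot 9 empty → index 9.
Insert 668: h=5, slot 5 occupied → index 6.
Insert 318: h=12, slot 12 empty → index 12.
Insert 141: h=5, slots 5,6 occupied → index 7.
Insert 80: h=12, slots 12,13 occupied → index 14.
Table: [306, -, 121, -, -, 838, 668, 141, -, 808, -, 164, 318, 659, 80, -, -]

6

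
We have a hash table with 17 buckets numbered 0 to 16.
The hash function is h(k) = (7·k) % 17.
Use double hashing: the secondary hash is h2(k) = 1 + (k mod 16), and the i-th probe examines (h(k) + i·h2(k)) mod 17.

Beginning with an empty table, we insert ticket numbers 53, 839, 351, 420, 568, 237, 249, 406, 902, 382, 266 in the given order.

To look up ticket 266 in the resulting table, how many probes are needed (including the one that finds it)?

53 hashes to 14; slot 14 is free -> place at 14.
839 hashes to 8; slot 8 is free -> place at 8.
351 hashes to 9; slot 9 is free -> place at 9.
420 hashes to 16; slot 16 is free -> place at 16.
568 hashes to 15; slot 15 is free -> place at 15.
237 hashes to 10; slot 10 is free -> place at 10.
249 hashes to 9, h2=10; 9 taken -> place at 2.
406 hashes to 3; slot 3 is free -> place at 3.
902 hashes to 7; slot 7 is free -> place at 7.
382 hashes to 5; slot 5 is free -> place at 5.
266 hashes to 9, h2=11; 9,3,14,8,2 taken -> place at 13.
Table: [∅, ∅, 249, 406, ∅, 382, ∅, 902, 839, 351, 237, ∅, ∅, 266, 53, 568, 420]
Lookup 266: h=9, h2=11, probe 9,3,14,8,2,13 → found at 13.

6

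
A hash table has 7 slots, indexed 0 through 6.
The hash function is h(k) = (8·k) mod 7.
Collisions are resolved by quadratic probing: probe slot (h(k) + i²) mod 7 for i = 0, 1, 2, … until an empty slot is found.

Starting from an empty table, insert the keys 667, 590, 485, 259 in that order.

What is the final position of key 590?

3

667 hashes to 2; slot 2 is free → place at 2.
590 hashes to 2; 2 taken → place at 3.
485 hashes to 2; 2,3 taken → place at 6.
259 hashes to 0; slot 0 is free → place at 0.
Table: [259, —, 667, 590, —, —, 485]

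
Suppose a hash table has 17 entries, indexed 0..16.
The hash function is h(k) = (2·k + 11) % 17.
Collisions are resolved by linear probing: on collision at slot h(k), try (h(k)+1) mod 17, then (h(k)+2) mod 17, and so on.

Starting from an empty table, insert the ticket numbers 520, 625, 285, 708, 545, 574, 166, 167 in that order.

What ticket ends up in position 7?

Insert 520: h=14, slot 14 empty -> index 14.
Insert 625: h=3, slot 3 empty -> index 3.
Insert 285: h=3, slot 3 occupied -> index 4.
Insert 708: h=16, slot 16 empty -> index 16.
Insert 545: h=13, slot 13 empty -> index 13.
Insert 574: h=3, slots 3,4 occupied -> index 5.
Insert 166: h=3, slots 3,4,5 occupied -> index 6.
Insert 167: h=5, slots 5,6 occupied -> index 7.
Table: [-, -, -, 625, 285, 574, 166, 167, -, -, -, -, -, 545, 520, -, 708]

167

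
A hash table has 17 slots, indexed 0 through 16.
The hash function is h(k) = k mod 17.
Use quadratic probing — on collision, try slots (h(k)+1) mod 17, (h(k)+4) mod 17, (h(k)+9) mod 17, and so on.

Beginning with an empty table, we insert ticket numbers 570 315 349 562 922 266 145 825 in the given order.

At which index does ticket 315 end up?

570: h=9 => slot 9
315: h=9, probe 9,10 => slot 10
349: h=9, probe 9,10,13 => slot 13
562: h=1 => slot 1
922: h=4 => slot 4
266: h=11 => slot 11
145: h=9, probe 9,10,13,1,8 => slot 8
825: h=9, probe 9,10,13,1,8,0 => slot 0
Table: [825, 562, _, _, 922, _, _, _, 145, 570, 315, 266, _, 349, _, _, _]

10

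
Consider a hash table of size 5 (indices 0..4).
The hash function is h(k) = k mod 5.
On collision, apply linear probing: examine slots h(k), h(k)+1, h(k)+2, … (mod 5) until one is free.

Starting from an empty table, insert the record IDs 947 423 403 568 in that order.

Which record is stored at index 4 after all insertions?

947 hashes to 2; slot 2 is free → place at 2.
423 hashes to 3; slot 3 is free → place at 3.
403 hashes to 3; 3 taken → place at 4.
568 hashes to 3; 3,4 taken → place at 0.
Table: [568, _, 947, 423, 403]

403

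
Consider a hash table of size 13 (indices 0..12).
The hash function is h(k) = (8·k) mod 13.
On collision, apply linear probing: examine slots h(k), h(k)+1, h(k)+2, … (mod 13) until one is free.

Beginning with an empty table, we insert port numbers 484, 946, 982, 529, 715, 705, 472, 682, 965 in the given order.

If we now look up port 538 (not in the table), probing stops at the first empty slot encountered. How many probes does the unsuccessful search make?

3

Insert 484: h=11, slot 11 empty → index 11.
Insert 946: h=2, slot 2 empty → index 2.
Insert 982: h=4, slot 4 empty → index 4.
Insert 529: h=7, slot 7 empty → index 7.
Insert 715: h=0, slot 0 empty → index 0.
Insert 705: h=11, slot 11 occupied → index 12.
Insert 472: h=6, slot 6 empty → index 6.
Insert 682: h=9, slot 9 empty → index 9.
Insert 965: h=11, slots 11,12,0 occupied → index 1.
Table: [715, 965, 946, —, 982, —, 472, 529, —, 682, —, 484, 705]
Lookup 538: h=1, probe 1,2,3 → slot 3 empty, not found.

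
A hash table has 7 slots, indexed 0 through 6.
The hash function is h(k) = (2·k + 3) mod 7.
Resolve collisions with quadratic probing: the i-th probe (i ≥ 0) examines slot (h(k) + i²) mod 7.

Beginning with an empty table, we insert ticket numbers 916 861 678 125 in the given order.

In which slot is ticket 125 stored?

5

916: h=1 => slot 1
861: h=3 => slot 3
678: h=1, probe 1,2 => slot 2
125: h=1, probe 1,2,5 => slot 5
Table: [—, 916, 678, 861, —, 125, —]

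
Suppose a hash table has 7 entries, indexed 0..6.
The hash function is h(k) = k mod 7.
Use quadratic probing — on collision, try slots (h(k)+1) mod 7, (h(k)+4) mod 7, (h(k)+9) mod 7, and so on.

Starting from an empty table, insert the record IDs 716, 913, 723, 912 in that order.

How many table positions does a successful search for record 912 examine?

4

716: h=2 => slot 2
913: h=3 => slot 3
723: h=2, probe 2,3,6 => slot 6
912: h=2, probe 2,3,6,4 => slot 4
Table: [-, -, 716, 913, 912, -, 723]
Lookup 912: h=2, probe 2,3,6,4 → found at 4.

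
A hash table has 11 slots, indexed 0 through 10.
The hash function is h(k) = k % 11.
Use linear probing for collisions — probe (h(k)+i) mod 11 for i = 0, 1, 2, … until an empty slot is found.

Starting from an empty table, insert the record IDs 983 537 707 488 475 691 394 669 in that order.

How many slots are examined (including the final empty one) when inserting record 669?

983: h=4 → slot 4
537: h=9 → slot 9
707: h=3 → slot 3
488: h=4, probe 4,5 → slot 5
475: h=2 → slot 2
691: h=9, probe 9,10 → slot 10
394: h=9, probe 9,10,0 → slot 0
669: h=9, probe 9,10,0,1 → slot 1
Table: [394, 669, 475, 707, 983, 488, ., ., ., 537, 691]

4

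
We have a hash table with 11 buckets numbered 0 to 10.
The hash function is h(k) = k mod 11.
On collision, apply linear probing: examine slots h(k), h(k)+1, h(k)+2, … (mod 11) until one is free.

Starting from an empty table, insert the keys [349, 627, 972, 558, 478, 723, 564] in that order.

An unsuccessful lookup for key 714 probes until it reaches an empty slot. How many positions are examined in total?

3

349: h=8 => slot 8
627: h=0 => slot 0
972: h=4 => slot 4
558: h=8, probe 8,9 => slot 9
478: h=5 => slot 5
723: h=8, probe 8,9,10 => slot 10
564: h=3 => slot 3
Table: [627, -, -, 564, 972, 478, -, -, 349, 558, 723]
Lookup 714: h=10, probe 10,0,1 → slot 1 empty, not found.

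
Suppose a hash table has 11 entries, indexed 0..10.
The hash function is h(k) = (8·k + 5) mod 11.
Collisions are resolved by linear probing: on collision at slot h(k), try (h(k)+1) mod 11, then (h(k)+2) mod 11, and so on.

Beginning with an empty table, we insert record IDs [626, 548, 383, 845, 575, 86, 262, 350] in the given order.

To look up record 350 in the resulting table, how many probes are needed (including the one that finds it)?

6

626 hashes to 8; slot 8 is free → place at 8.
548 hashes to 0; slot 0 is free → place at 0.
383 hashes to 0; 0 taken → place at 1.
845 hashes to 0; 0,1 taken → place at 2.
575 hashes to 7; slot 7 is free → place at 7.
86 hashes to 0; 0,1,2 taken → place at 3.
262 hashes to 0; 0,1,2,3 taken → place at 4.
350 hashes to 0; 0,1,2,3,4 taken → place at 5.
Table: [548, 383, 845, 86, 262, 350, ., 575, 626, ., .]
Lookup 350: h=0, probe 0,1,2,3,4,5 → found at 5.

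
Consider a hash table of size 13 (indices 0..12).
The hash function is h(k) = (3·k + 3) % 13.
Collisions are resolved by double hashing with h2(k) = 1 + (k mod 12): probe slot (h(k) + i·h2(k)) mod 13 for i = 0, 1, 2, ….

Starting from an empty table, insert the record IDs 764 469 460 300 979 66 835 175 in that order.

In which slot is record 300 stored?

8

Insert 764: h=7, slot 7 empty => index 7.
Insert 469: h=6, slot 6 empty => index 6.
Insert 460: h=5, slot 5 empty => index 5.
Insert 300: h=6, h2=1, slots 6,7 occupied => index 8.
Insert 979: h=2, slot 2 empty => index 2.
Insert 66: h=6, h2=7, slot 6 occupied => index 0.
Insert 835: h=12, slot 12 empty => index 12.
Insert 175: h=8, h2=8, slot 8 occupied => index 3.
Table: [66, ∅, 979, 175, ∅, 460, 469, 764, 300, ∅, ∅, ∅, 835]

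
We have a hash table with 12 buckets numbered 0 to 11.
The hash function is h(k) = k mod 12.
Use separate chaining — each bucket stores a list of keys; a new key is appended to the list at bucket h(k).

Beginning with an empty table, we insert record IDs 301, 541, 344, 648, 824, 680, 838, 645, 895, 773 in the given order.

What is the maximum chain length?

301 -> bucket 1
541 -> bucket 1 (collision)
344 -> bucket 8
648 -> bucket 0
824 -> bucket 8 (collision)
680 -> bucket 8 (collision)
838 -> bucket 10
645 -> bucket 9
895 -> bucket 7
773 -> bucket 5
Final buckets:
0: 648
1: 301 -> 541
2: ∅
3: ∅
4: ∅
5: 773
6: ∅
7: 895
8: 344 -> 824 -> 680
9: 645
10: 838
11: ∅

3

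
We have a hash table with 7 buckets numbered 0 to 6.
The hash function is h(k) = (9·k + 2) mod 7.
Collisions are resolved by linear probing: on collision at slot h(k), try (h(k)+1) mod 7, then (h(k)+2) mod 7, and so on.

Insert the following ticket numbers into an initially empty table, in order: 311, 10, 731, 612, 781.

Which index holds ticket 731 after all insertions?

311: h=1 -> slot 1
10: h=1, probe 1,2 -> slot 2
731: h=1, probe 1,2,3 -> slot 3
612: h=1, probe 1,2,3,4 -> slot 4
781: h=3, probe 3,4,5 -> slot 5
Table: [-, 311, 10, 731, 612, 781, -]

3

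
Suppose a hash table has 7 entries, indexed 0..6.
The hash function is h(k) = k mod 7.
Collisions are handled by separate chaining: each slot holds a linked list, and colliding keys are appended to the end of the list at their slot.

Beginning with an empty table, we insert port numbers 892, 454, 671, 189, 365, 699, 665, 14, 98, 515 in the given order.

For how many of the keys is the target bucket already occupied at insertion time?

Insert 892: h=3, bucket 3 empty → new chain.
Insert 454: h=6, bucket 6 empty → new chain.
Insert 671: h=6, bucket 6 nonempty → append to chain.
Insert 189: h=0, bucket 0 empty → new chain.
Insert 365: h=1, bucket 1 empty → new chain.
Insert 699: h=6, bucket 6 nonempty → append to chain.
Insert 665: h=0, bucket 0 nonempty → append to chain.
Insert 14: h=0, bucket 0 nonempty → append to chain.
Insert 98: h=0, bucket 0 nonempty → append to chain.
Insert 515: h=4, bucket 4 empty → new chain.
Final buckets:
0: 189 -> 665 -> 14 -> 98
1: 365
2: .
3: 892
4: 515
5: .
6: 454 -> 671 -> 699

5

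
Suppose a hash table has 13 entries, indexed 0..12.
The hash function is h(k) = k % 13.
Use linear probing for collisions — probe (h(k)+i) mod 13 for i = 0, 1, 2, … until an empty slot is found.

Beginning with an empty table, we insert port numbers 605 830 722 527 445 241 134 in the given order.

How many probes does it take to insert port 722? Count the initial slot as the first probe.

2

605: h=7 -> slot 7
830: h=11 -> slot 11
722: h=7, probe 7,8 -> slot 8
527: h=7, probe 7,8,9 -> slot 9
445: h=3 -> slot 3
241: h=7, probe 7,8,9,10 -> slot 10
134: h=4 -> slot 4
Table: [—, —, —, 445, 134, —, —, 605, 722, 527, 241, 830, —]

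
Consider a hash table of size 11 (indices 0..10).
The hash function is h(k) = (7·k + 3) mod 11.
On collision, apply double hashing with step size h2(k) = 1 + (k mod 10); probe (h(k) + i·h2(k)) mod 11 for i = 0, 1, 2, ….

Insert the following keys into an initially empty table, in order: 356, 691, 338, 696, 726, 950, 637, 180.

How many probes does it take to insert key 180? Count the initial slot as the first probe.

4

356 hashes to 9; slot 9 is free → place at 9.
691 hashes to 0; slot 0 is free → place at 0.
338 hashes to 4; slot 4 is free → place at 4.
696 hashes to 2; slot 2 is free → place at 2.
726 hashes to 3; slot 3 is free → place at 3.
950 hashes to 9, h2=1; 9 taken → place at 10.
637 hashes to 7; slot 7 is free → place at 7.
180 hashes to 9, h2=1; 9,10,0 taken → place at 1.
Table: [691, 180, 696, 726, 338, —, —, 637, —, 356, 950]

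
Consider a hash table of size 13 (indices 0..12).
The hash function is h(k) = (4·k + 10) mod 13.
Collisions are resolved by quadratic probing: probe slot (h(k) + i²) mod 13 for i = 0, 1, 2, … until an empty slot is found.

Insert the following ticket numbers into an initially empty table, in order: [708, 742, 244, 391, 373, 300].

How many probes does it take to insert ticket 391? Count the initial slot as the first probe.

2

708: h=8 -> slot 8
742: h=1 -> slot 1
244: h=11 -> slot 11
391: h=1, probe 1,2 -> slot 2
373: h=7 -> slot 7
300: h=1, probe 1,2,5 -> slot 5
Table: [_, 742, 391, _, _, 300, _, 373, 708, _, _, 244, _]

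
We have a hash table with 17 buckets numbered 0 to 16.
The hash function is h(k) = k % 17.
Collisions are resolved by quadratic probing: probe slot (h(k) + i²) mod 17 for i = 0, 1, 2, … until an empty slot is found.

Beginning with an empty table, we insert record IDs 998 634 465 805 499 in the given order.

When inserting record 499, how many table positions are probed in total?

3

998: h=12 → slot 12
634: h=5 → slot 5
465: h=6 → slot 6
805: h=6, probe 6,7 → slot 7
499: h=6, probe 6,7,10 → slot 10
Table: [∅, ∅, ∅, ∅, ∅, 634, 465, 805, ∅, ∅, 499, ∅, 998, ∅, ∅, ∅, ∅]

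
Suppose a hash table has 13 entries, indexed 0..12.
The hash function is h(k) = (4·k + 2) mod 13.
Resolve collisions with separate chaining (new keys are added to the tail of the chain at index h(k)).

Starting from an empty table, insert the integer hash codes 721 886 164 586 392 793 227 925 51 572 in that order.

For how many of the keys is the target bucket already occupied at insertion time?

4

721 -> bucket 0
886 -> bucket 10
164 -> bucket 8
586 -> bucket 6
392 -> bucket 10 (collision)
793 -> bucket 2
227 -> bucket 0 (collision)
925 -> bucket 10 (collision)
51 -> bucket 11
572 -> bucket 2 (collision)
Final buckets:
0: 721 -> 227
1: —
2: 793 -> 572
3: —
4: —
5: —
6: 586
7: —
8: 164
9: —
10: 886 -> 392 -> 925
11: 51
12: —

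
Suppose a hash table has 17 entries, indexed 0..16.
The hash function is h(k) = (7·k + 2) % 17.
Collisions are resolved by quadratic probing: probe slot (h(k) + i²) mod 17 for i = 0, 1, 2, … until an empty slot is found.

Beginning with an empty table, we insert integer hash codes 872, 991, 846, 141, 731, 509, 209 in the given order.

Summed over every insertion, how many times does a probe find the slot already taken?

8

872 hashes to 3; slot 3 is free -> place at 3.
991 hashes to 3; 3 taken -> place at 4.
846 hashes to 8; slot 8 is free -> place at 8.
141 hashes to 3; 3,4 taken -> place at 7.
731 hashes to 2; slot 2 is free -> place at 2.
509 hashes to 12; slot 12 is free -> place at 12.
209 hashes to 3; 3,4,7,12,2 taken -> place at 11.
Table: [-, -, 731, 872, 991, -, -, 141, 846, -, -, 209, 509, -, -, -, -]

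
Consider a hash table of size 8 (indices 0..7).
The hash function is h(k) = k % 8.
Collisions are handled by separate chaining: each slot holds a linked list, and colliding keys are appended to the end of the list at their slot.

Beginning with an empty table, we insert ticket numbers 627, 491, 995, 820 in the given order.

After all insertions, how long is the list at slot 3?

3

627 -> bucket 3
491 -> bucket 3 (collision)
995 -> bucket 3 (collision)
820 -> bucket 4
Final buckets:
0: —
1: —
2: —
3: 627 -> 491 -> 995
4: 820
5: —
6: —
7: —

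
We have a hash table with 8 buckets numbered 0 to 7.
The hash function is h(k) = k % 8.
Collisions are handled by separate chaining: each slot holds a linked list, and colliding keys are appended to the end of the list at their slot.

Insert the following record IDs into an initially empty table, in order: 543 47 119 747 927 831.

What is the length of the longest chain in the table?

Insert 543: h=7, bucket 7 empty -> new chain.
Insert 47: h=7, bucket 7 nonempty -> append to chain.
Insert 119: h=7, bucket 7 nonempty -> append to chain.
Insert 747: h=3, bucket 3 empty -> new chain.
Insert 927: h=7, bucket 7 nonempty -> append to chain.
Insert 831: h=7, bucket 7 nonempty -> append to chain.
Final buckets:
0: -
1: -
2: -
3: 747
4: -
5: -
6: -
7: 543 -> 47 -> 119 -> 927 -> 831

5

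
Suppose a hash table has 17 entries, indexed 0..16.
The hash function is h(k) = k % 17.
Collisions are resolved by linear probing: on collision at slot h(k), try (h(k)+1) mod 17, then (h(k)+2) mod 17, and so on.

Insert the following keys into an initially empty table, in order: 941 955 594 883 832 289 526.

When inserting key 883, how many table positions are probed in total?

Insert 941: h=6, slot 6 empty -> index 6.
Insert 955: h=3, slot 3 empty -> index 3.
Insert 594: h=16, slot 16 empty -> index 16.
Insert 883: h=16, slot 16 occupied -> index 0.
Insert 832: h=16, slots 16,0 occupied -> index 1.
Insert 289: h=0, slots 0,1 occupied -> index 2.
Insert 526: h=16, slots 16,0,1,2,3 occupied -> index 4.
Table: [883, 832, 289, 955, 526, ∅, 941, ∅, ∅, ∅, ∅, ∅, ∅, ∅, ∅, ∅, 594]

2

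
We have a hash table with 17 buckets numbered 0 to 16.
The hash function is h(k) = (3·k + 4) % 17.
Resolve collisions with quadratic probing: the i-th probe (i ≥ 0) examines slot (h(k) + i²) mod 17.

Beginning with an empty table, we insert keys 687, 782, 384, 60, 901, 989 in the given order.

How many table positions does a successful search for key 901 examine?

687 hashes to 8; slot 8 is free -> place at 8.
782 hashes to 4; slot 4 is free -> place at 4.
384 hashes to 0; slot 0 is free -> place at 0.
60 hashes to 14; slot 14 is free -> place at 14.
901 hashes to 4; 4 taken -> place at 5.
989 hashes to 13; slot 13 is free -> place at 13.
Table: [384, ∅, ∅, ∅, 782, 901, ∅, ∅, 687, ∅, ∅, ∅, ∅, 989, 60, ∅, ∅]
Lookup 901: h=4, probe 4,5 → found at 5.

2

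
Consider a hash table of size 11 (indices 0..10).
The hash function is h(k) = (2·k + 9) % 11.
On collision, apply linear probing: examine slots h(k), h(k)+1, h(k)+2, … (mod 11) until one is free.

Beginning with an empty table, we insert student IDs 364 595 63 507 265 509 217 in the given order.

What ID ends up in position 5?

509

364 hashes to 0; slot 0 is free → place at 0.
595 hashes to 0; 0 taken → place at 1.
63 hashes to 3; slot 3 is free → place at 3.
507 hashes to 0; 0,1 taken → place at 2.
265 hashes to 0; 0,1,2,3 taken → place at 4.
509 hashes to 4; 4 taken → place at 5.
217 hashes to 3; 3,4,5 taken → place at 6.
Table: [364, 595, 507, 63, 265, 509, 217, —, —, —, —]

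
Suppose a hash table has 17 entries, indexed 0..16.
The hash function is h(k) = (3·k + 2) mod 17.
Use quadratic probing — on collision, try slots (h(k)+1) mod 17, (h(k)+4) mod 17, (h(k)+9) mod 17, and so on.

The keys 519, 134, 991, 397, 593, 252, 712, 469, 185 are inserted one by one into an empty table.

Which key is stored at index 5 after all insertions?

712

519: h=12 -> slot 12
134: h=13 -> slot 13
991: h=0 -> slot 0
397: h=3 -> slot 3
593: h=13, probe 13,14 -> slot 14
252: h=10 -> slot 10
712: h=13, probe 13,14,0,5 -> slot 5
469: h=15 -> slot 15
185: h=13, probe 13,14,0,5,12,4 -> slot 4
Table: [991, —, —, 397, 185, 712, —, —, —, —, 252, —, 519, 134, 593, 469, —]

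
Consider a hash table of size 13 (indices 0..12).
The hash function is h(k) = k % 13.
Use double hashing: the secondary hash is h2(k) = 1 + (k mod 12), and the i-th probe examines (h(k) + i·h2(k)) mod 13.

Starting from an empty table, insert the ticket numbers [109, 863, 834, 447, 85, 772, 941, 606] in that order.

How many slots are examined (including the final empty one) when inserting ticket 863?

2

109: h=5 => slot 5
863: h=5, h2=12, probe 5,4 => slot 4
834: h=2 => slot 2
447: h=5, h2=4, probe 5,9 => slot 9
85: h=7 => slot 7
772: h=5, h2=5, probe 5,10 => slot 10
941: h=5, h2=6, probe 5,11 => slot 11
606: h=8 => slot 8
Table: [-, -, 834, -, 863, 109, -, 85, 606, 447, 772, 941, -]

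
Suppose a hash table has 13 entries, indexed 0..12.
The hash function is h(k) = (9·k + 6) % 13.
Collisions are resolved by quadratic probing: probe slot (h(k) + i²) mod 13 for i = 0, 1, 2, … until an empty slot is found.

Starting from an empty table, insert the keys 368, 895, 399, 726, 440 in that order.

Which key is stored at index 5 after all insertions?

368: h=3 => slot 3
895: h=1 => slot 1
399: h=9 => slot 9
726: h=1, probe 1,2 => slot 2
440: h=1, probe 1,2,5 => slot 5
Table: [_, 895, 726, 368, _, 440, _, _, _, 399, _, _, _]

440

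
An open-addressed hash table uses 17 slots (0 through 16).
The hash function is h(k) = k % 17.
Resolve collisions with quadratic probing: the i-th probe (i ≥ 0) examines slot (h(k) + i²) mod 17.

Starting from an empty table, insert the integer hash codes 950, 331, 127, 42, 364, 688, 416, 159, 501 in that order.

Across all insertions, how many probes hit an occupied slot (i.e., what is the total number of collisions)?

Insert 950: h=15, slot 15 empty => index 15.
Insert 331: h=8, slot 8 empty => index 8.
Insert 127: h=8, slot 8 occupied => index 9.
Insert 42: h=8, slots 8,9 occupied => index 12.
Insert 364: h=7, slot 7 empty => index 7.
Insert 688: h=8, slots 8,9,12 occupied => index 0.
Insert 416: h=8, slots 8,9,12,0,7 occupied => index 16.
Insert 159: h=6, slot 6 empty => index 6.
Insert 501: h=8, slots 8,9,12,0,7,16 occupied => index 10.
Table: [688, ., ., ., ., ., 159, 364, 331, 127, 501, ., 42, ., ., 950, 416]

17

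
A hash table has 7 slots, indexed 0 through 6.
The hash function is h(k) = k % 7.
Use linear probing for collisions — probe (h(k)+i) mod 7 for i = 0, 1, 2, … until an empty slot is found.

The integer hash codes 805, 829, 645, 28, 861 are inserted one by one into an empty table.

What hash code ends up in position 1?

805 hashes to 0; slot 0 is free -> place at 0.
829 hashes to 3; slot 3 is free -> place at 3.
645 hashes to 1; slot 1 is free -> place at 1.
28 hashes to 0; 0,1 taken -> place at 2.
861 hashes to 0; 0,1,2,3 taken -> place at 4.
Table: [805, 645, 28, 829, 861, _, _]

645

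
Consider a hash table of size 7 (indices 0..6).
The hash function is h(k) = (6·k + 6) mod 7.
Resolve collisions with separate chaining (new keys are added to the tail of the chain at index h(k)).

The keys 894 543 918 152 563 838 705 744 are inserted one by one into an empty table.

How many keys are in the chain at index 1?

894 -> bucket 1
543 -> bucket 2
918 -> bucket 5
152 -> bucket 1 (collision)
563 -> bucket 3
838 -> bucket 1 (collision)
705 -> bucket 1 (collision)
744 -> bucket 4
Final buckets:
0: ∅
1: 894 -> 152 -> 838 -> 705
2: 543
3: 563
4: 744
5: 918
6: ∅

4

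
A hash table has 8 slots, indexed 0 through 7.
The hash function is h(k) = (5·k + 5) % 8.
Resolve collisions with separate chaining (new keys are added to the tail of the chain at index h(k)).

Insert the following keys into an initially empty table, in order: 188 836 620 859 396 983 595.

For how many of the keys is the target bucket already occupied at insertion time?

Insert 188: h=1, bucket 1 empty → new chain.
Insert 836: h=1, bucket 1 nonempty → append to chain.
Insert 620: h=1, bucket 1 nonempty → append to chain.
Insert 859: h=4, bucket 4 empty → new chain.
Insert 396: h=1, bucket 1 nonempty → append to chain.
Insert 983: h=0, bucket 0 empty → new chain.
Insert 595: h=4, bucket 4 nonempty → append to chain.
Final buckets:
0: 983
1: 188 -> 836 -> 620 -> 396
2: _
3: _
4: 859 -> 595
5: _
6: _
7: _

4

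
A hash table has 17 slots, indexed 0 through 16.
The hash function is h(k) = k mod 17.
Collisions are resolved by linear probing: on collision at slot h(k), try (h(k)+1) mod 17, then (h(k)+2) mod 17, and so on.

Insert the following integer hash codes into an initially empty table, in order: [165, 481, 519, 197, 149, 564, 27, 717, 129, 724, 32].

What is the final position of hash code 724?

15

Insert 165: h=12, slot 12 empty -> index 12.
Insert 481: h=5, slot 5 empty -> index 5.
Insert 519: h=9, slot 9 empty -> index 9.
Insert 197: h=10, slot 10 empty -> index 10.
Insert 149: h=13, slot 13 empty -> index 13.
Insert 564: h=3, slot 3 empty -> index 3.
Insert 27: h=10, slot 10 occupied -> index 11.
Insert 717: h=3, slot 3 occupied -> index 4.
Insert 129: h=10, slots 10,11,12,13 occupied -> index 14.
Insert 724: h=10, slots 10,11,12,13,14 occupied -> index 15.
Insert 32: h=15, slot 15 occupied -> index 16.
Table: [∅, ∅, ∅, 564, 717, 481, ∅, ∅, ∅, 519, 197, 27, 165, 149, 129, 724, 32]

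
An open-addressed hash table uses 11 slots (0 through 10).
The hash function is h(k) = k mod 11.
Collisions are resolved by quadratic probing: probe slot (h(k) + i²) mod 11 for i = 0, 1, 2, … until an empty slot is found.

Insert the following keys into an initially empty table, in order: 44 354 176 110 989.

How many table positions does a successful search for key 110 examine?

3

Insert 44: h=0, slot 0 empty → index 0.
Insert 354: h=2, slot 2 empty → index 2.
Insert 176: h=0, slot 0 occupied → index 1.
Insert 110: h=0, slots 0,1 occupied → index 4.
Insert 989: h=10, slot 10 empty → index 10.
Table: [44, 176, 354, ., 110, ., ., ., ., ., 989]
Lookup 110: h=0, probe 0,1,4 → found at 4.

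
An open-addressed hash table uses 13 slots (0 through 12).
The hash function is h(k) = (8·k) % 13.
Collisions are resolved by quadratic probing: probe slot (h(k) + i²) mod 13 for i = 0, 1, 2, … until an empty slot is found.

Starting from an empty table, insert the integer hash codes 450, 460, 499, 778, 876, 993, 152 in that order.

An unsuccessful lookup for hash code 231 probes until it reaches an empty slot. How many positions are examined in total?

450 hashes to 12; slot 12 is free → place at 12.
460 hashes to 1; slot 1 is free → place at 1.
499 hashes to 1; 1 taken → place at 2.
778 hashes to 10; slot 10 is free → place at 10.
876 hashes to 1; 1,2 taken → place at 5.
993 hashes to 1; 1,2,5,10 taken → place at 4.
152 hashes to 7; slot 7 is free → place at 7.
Table: [_, 460, 499, _, 993, 876, _, 152, _, _, 778, _, 450]
Lookup 231: h=2, probe 2,3 → slot 3 empty, not found.

2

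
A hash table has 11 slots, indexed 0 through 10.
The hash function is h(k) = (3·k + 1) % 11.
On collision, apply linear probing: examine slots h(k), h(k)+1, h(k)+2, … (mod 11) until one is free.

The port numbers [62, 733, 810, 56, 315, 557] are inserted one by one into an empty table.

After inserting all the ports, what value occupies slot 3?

315

Insert 62: h=0, slot 0 empty -> index 0.
Insert 733: h=0, slot 0 occupied -> index 1.
Insert 810: h=0, slots 0,1 occupied -> index 2.
Insert 56: h=4, slot 4 empty -> index 4.
Insert 315: h=0, slots 0,1,2 occupied -> index 3.
Insert 557: h=0, slots 0,1,2,3,4 occupied -> index 5.
Table: [62, 733, 810, 315, 56, 557, _, _, _, _, _]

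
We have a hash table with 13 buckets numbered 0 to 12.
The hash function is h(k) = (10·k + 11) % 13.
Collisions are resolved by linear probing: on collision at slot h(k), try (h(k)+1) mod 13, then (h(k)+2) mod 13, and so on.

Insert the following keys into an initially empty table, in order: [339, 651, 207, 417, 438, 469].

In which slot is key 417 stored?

10

339 hashes to 8; slot 8 is free -> place at 8.
651 hashes to 8; 8 taken -> place at 9.
207 hashes to 1; slot 1 is free -> place at 1.
417 hashes to 8; 8,9 taken -> place at 10.
438 hashes to 10; 10 taken -> place at 11.
469 hashes to 8; 8,9,10,11 taken -> place at 12.
Table: [—, 207, —, —, —, —, —, —, 339, 651, 417, 438, 469]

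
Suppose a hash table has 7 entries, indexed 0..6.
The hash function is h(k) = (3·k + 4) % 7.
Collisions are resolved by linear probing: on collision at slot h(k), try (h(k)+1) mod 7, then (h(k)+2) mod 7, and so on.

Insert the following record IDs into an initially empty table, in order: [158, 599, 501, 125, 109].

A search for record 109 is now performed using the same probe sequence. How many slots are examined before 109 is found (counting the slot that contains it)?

Insert 158: h=2, slot 2 empty → index 2.
Insert 599: h=2, slot 2 occupied → index 3.
Insert 501: h=2, slots 2,3 occupied → index 4.
Insert 125: h=1, slot 1 empty → index 1.
Insert 109: h=2, slots 2,3,4 occupied → index 5.
Table: [—, 125, 158, 599, 501, 109, —]
Lookup 109: h=2, probe 2,3,4,5 → found at 5.

4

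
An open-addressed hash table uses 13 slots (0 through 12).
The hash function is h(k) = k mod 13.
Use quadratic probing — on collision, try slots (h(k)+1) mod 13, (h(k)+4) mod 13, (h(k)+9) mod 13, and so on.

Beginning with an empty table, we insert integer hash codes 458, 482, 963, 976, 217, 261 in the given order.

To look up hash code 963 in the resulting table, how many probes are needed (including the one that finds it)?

2

458 hashes to 3; slot 3 is free => place at 3.
482 hashes to 1; slot 1 is free => place at 1.
963 hashes to 1; 1 taken => place at 2.
976 hashes to 1; 1,2 taken => place at 5.
217 hashes to 9; slot 9 is free => place at 9.
261 hashes to 1; 1,2,5 taken => place at 10.
Table: [., 482, 963, 458, ., 976, ., ., ., 217, 261, ., .]
Lookup 963: h=1, probe 1,2 → found at 2.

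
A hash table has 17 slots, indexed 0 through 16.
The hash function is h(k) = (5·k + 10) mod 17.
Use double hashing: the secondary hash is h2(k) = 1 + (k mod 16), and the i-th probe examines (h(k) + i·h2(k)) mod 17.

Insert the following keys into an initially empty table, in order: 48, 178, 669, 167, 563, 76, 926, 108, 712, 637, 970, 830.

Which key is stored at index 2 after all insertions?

48 hashes to 12; slot 12 is free -> place at 12.
178 hashes to 16; slot 16 is free -> place at 16.
669 hashes to 6; slot 6 is free -> place at 6.
167 hashes to 12, h2=8; 12 taken -> place at 3.
563 hashes to 3, h2=4; 3 taken -> place at 7.
76 hashes to 16, h2=13; 16,12 taken -> place at 8.
926 hashes to 16, h2=15; 16 taken -> place at 14.
108 hashes to 6, h2=13; 6 taken -> place at 2.
712 hashes to 0; slot 0 is free -> place at 0.
637 hashes to 16, h2=14; 16 taken -> place at 13.
970 hashes to 15; slot 15 is free -> place at 15.
830 hashes to 12, h2=15; 12 taken -> place at 10.
Table: [712, _, 108, 167, _, _, 669, 563, 76, _, 830, _, 48, 637, 926, 970, 178]

108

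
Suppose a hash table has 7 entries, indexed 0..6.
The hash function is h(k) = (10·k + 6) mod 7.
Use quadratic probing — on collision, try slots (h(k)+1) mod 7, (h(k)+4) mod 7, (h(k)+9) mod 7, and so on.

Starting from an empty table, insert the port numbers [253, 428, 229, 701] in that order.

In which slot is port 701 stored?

253: h=2 -> slot 2
428: h=2, probe 2,3 -> slot 3
229: h=0 -> slot 0
701: h=2, probe 2,3,6 -> slot 6
Table: [229, _, 253, 428, _, _, 701]

6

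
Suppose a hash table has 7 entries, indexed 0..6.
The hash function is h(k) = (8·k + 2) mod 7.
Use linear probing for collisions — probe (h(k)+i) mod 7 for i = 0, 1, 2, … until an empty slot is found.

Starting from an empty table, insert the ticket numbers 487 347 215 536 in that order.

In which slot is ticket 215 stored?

487: h=6 -> slot 6
347: h=6, probe 6,0 -> slot 0
215: h=0, probe 0,1 -> slot 1
536: h=6, probe 6,0,1,2 -> slot 2
Table: [347, 215, 536, —, —, —, 487]

1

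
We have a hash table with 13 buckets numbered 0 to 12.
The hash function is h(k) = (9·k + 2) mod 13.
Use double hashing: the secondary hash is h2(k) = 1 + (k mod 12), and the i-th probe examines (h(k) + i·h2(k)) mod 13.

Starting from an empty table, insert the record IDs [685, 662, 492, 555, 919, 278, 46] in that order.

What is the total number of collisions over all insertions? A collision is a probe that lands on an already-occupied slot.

3

Insert 685: h=5, slot 5 empty → index 5.
Insert 662: h=6, slot 6 empty → index 6.
Insert 492: h=10, slot 10 empty → index 10.
Insert 555: h=5, h2=4, slot 5 occupied → index 9.
Insert 919: h=5, h2=8, slot 5 occupied → index 0.
Insert 278: h=8, slot 8 empty → index 8.
Insert 46: h=0, h2=11, slot 0 occupied → index 11.
Table: [919, _, _, _, _, 685, 662, _, 278, 555, 492, 46, _]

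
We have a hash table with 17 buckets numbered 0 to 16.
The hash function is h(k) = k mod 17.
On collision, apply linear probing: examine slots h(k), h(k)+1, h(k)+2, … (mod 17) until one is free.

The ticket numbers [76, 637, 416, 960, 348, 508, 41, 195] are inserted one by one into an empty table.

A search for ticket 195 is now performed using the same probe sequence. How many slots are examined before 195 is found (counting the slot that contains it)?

76 hashes to 8; slot 8 is free -> place at 8.
637 hashes to 8; 8 taken -> place at 9.
416 hashes to 8; 8,9 taken -> place at 10.
960 hashes to 8; 8,9,10 taken -> place at 11.
348 hashes to 8; 8,9,10,11 taken -> place at 12.
508 hashes to 15; slot 15 is free -> place at 15.
41 hashes to 7; slot 7 is free -> place at 7.
195 hashes to 8; 8,9,10,11,12 taken -> place at 13.
Table: [., ., ., ., ., ., ., 41, 76, 637, 416, 960, 348, 195, ., 508, .]
Lookup 195: h=8, probe 8,9,10,11,12,13 → found at 13.

6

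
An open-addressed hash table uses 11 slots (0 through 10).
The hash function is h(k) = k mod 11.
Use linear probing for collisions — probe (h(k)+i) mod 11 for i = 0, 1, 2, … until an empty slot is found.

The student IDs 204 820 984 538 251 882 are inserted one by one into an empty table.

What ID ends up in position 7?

820

Insert 204: h=6, slot 6 empty -> index 6.
Insert 820: h=6, slot 6 occupied -> index 7.
Insert 984: h=5, slot 5 empty -> index 5.
Insert 538: h=10, slot 10 empty -> index 10.
Insert 251: h=9, slot 9 empty -> index 9.
Insert 882: h=2, slot 2 empty -> index 2.
Table: [., ., 882, ., ., 984, 204, 820, ., 251, 538]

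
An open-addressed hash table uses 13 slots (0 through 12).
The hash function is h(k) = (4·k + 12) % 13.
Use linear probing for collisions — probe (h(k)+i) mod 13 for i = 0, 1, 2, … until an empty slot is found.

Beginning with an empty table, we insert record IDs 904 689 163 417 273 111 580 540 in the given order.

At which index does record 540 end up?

904: h=1 -> slot 1
689: h=12 -> slot 12
163: h=1, probe 1,2 -> slot 2
417: h=3 -> slot 3
273: h=12, probe 12,0 -> slot 0
111: h=1, probe 1,2,3,4 -> slot 4
580: h=5 -> slot 5
540: h=1, probe 1,2,3,4,5,6 -> slot 6
Table: [273, 904, 163, 417, 111, 580, 540, ∅, ∅, ∅, ∅, ∅, 689]

6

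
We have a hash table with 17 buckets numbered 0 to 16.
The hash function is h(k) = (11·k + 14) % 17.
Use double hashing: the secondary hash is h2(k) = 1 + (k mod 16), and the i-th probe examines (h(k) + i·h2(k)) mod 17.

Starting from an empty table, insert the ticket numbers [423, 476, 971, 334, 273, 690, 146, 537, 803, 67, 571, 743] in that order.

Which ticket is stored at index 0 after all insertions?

571

423: h=9 => slot 9
476: h=14 => slot 14
971: h=2 => slot 2
334: h=16 => slot 16
273: h=8 => slot 8
690: h=5 => slot 5
146: h=5, h2=3, probe 5,8,11 => slot 11
537: h=5, h2=10, probe 5,15 => slot 15
803: h=7 => slot 7
67: h=3 => slot 3
571: h=5, h2=12, probe 5,0 => slot 0
743: h=10 => slot 10
Table: [571, _, 971, 67, _, 690, _, 803, 273, 423, 743, 146, _, _, 476, 537, 334]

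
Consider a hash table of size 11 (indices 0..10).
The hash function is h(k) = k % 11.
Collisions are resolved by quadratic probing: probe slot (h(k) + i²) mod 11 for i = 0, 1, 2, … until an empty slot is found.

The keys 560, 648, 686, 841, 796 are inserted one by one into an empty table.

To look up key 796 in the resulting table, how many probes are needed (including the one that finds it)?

560: h=10 → slot 10
648: h=10, probe 10,0 → slot 0
686: h=4 → slot 4
841: h=5 → slot 5
796: h=4, probe 4,5,8 → slot 8
Table: [648, -, -, -, 686, 841, -, -, 796, -, 560]
Lookup 796: h=4, probe 4,5,8 → found at 8.

3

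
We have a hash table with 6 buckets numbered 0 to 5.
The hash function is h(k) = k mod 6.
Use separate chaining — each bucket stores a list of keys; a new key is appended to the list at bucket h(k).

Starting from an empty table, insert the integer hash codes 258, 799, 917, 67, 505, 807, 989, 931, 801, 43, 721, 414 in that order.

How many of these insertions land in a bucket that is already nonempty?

258 → bucket 0
799 → bucket 1
917 → bucket 5
67 → bucket 1 (collision)
505 → bucket 1 (collision)
807 → bucket 3
989 → bucket 5 (collision)
931 → bucket 1 (collision)
801 → bucket 3 (collision)
43 → bucket 1 (collision)
721 → bucket 1 (collision)
414 → bucket 0 (collision)
Final buckets:
0: 258 -> 414
1: 799 -> 67 -> 505 -> 931 -> 43 -> 721
2: —
3: 807 -> 801
4: —
5: 917 -> 989

8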